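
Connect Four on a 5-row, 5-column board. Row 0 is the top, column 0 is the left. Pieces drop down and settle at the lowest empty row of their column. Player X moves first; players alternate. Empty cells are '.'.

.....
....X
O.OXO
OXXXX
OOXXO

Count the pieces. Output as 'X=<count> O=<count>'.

X=8 O=7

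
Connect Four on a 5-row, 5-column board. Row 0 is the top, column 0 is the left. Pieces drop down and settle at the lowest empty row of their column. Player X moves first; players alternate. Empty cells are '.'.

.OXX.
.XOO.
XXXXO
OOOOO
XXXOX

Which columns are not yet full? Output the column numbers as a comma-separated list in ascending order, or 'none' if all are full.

col 0: top cell = '.' → open
col 1: top cell = 'O' → FULL
col 2: top cell = 'X' → FULL
col 3: top cell = 'X' → FULL
col 4: top cell = '.' → open

Answer: 0,4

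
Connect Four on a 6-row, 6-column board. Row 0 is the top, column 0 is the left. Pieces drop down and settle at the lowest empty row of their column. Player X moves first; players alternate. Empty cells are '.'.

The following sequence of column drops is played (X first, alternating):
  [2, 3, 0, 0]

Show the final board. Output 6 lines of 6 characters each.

Move 1: X drops in col 2, lands at row 5
Move 2: O drops in col 3, lands at row 5
Move 3: X drops in col 0, lands at row 5
Move 4: O drops in col 0, lands at row 4

Answer: ......
......
......
......
O.....
X.XO..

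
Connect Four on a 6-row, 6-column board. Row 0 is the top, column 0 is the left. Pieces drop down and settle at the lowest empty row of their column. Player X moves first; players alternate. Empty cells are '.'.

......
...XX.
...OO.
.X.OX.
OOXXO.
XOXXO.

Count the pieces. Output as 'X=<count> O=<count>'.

X=9 O=8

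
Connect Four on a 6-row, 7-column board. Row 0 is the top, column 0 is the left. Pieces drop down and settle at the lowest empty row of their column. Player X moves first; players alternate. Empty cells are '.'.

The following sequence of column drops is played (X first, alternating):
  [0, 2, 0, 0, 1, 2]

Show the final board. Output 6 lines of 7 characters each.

Move 1: X drops in col 0, lands at row 5
Move 2: O drops in col 2, lands at row 5
Move 3: X drops in col 0, lands at row 4
Move 4: O drops in col 0, lands at row 3
Move 5: X drops in col 1, lands at row 5
Move 6: O drops in col 2, lands at row 4

Answer: .......
.......
.......
O......
X.O....
XXO....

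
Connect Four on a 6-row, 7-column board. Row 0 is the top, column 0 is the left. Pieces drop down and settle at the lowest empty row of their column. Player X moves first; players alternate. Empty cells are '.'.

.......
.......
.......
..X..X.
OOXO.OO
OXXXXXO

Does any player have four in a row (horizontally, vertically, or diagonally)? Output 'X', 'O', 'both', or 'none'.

X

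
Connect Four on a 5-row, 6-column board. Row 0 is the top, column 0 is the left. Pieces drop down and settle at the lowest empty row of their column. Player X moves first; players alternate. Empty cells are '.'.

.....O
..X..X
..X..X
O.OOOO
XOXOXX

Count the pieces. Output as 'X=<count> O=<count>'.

X=8 O=8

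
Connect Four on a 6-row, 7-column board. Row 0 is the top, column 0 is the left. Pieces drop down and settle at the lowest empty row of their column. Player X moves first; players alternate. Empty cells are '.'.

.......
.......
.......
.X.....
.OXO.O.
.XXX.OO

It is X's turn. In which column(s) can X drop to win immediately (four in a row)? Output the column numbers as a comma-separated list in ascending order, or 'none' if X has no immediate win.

Answer: 0,4

Derivation:
col 0: drop X → WIN!
col 1: drop X → no win
col 2: drop X → no win
col 3: drop X → no win
col 4: drop X → WIN!
col 5: drop X → no win
col 6: drop X → no win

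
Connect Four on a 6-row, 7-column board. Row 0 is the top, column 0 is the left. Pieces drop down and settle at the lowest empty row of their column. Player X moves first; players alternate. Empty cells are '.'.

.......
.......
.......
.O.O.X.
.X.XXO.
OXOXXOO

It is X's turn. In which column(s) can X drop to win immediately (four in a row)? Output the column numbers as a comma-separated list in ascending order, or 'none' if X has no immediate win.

col 0: drop X → no win
col 1: drop X → no win
col 2: drop X → WIN!
col 3: drop X → no win
col 4: drop X → no win
col 5: drop X → no win
col 6: drop X → no win

Answer: 2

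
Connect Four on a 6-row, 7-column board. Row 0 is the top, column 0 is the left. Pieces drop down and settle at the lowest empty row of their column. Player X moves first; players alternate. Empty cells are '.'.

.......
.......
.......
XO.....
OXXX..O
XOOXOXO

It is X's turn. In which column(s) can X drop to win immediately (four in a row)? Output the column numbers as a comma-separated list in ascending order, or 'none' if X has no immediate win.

col 0: drop X → no win
col 1: drop X → no win
col 2: drop X → no win
col 3: drop X → no win
col 4: drop X → WIN!
col 5: drop X → no win
col 6: drop X → no win

Answer: 4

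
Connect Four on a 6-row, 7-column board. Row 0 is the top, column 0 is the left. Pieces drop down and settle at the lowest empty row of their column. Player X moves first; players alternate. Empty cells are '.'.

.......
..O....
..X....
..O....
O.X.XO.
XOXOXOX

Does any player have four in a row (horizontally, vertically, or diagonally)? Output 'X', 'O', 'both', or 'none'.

none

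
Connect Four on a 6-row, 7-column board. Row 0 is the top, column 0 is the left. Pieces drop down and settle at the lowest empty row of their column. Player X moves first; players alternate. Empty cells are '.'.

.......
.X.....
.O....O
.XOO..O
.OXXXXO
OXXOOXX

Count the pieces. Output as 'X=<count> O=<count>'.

X=10 O=10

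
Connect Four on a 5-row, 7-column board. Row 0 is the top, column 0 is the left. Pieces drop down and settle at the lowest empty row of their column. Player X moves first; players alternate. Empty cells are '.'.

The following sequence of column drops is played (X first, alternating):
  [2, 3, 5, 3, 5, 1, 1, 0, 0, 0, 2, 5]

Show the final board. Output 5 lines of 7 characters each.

Answer: .......
.......
O....O.
XXXO.X.
OOXO.X.

Derivation:
Move 1: X drops in col 2, lands at row 4
Move 2: O drops in col 3, lands at row 4
Move 3: X drops in col 5, lands at row 4
Move 4: O drops in col 3, lands at row 3
Move 5: X drops in col 5, lands at row 3
Move 6: O drops in col 1, lands at row 4
Move 7: X drops in col 1, lands at row 3
Move 8: O drops in col 0, lands at row 4
Move 9: X drops in col 0, lands at row 3
Move 10: O drops in col 0, lands at row 2
Move 11: X drops in col 2, lands at row 3
Move 12: O drops in col 5, lands at row 2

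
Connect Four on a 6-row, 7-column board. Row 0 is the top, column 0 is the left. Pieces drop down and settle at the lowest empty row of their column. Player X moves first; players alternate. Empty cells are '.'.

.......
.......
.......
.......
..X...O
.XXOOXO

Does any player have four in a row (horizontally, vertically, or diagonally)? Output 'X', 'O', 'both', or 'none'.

none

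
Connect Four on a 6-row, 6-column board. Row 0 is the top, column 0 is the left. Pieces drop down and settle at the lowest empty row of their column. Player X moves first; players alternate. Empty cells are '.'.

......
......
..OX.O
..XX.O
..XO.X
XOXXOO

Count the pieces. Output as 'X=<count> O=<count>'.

X=8 O=7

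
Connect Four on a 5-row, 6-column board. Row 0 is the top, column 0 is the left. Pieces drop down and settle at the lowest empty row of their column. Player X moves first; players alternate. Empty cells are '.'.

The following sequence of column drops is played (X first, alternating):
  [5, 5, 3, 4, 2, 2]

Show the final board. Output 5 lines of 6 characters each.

Move 1: X drops in col 5, lands at row 4
Move 2: O drops in col 5, lands at row 3
Move 3: X drops in col 3, lands at row 4
Move 4: O drops in col 4, lands at row 4
Move 5: X drops in col 2, lands at row 4
Move 6: O drops in col 2, lands at row 3

Answer: ......
......
......
..O..O
..XXOX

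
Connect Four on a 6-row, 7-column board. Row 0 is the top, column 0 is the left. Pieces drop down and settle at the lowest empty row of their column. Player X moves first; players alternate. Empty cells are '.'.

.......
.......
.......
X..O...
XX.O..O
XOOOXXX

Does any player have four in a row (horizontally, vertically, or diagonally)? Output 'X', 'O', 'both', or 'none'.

none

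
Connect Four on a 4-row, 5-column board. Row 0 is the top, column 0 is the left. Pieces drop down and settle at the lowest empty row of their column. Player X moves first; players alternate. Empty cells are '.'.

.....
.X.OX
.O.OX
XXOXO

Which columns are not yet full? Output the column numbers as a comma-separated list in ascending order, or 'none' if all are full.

Answer: 0,1,2,3,4

Derivation:
col 0: top cell = '.' → open
col 1: top cell = '.' → open
col 2: top cell = '.' → open
col 3: top cell = '.' → open
col 4: top cell = '.' → open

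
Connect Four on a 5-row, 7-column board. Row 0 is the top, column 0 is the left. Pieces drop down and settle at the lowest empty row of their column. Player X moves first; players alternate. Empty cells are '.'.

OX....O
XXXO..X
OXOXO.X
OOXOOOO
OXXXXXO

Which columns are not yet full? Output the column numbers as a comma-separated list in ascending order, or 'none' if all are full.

Answer: 2,3,4,5

Derivation:
col 0: top cell = 'O' → FULL
col 1: top cell = 'X' → FULL
col 2: top cell = '.' → open
col 3: top cell = '.' → open
col 4: top cell = '.' → open
col 5: top cell = '.' → open
col 6: top cell = 'O' → FULL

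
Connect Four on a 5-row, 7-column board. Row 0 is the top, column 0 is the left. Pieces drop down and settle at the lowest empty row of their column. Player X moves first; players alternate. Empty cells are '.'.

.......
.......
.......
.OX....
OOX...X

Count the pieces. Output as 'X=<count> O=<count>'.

X=3 O=3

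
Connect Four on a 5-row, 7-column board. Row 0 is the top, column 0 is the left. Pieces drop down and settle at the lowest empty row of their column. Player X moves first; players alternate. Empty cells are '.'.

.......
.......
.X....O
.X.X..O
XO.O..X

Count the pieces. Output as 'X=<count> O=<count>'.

X=5 O=4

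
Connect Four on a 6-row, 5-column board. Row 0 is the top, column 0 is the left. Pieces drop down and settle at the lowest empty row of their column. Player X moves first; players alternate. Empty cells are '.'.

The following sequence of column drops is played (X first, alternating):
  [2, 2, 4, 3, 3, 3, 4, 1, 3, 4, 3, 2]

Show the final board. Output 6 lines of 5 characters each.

Move 1: X drops in col 2, lands at row 5
Move 2: O drops in col 2, lands at row 4
Move 3: X drops in col 4, lands at row 5
Move 4: O drops in col 3, lands at row 5
Move 5: X drops in col 3, lands at row 4
Move 6: O drops in col 3, lands at row 3
Move 7: X drops in col 4, lands at row 4
Move 8: O drops in col 1, lands at row 5
Move 9: X drops in col 3, lands at row 2
Move 10: O drops in col 4, lands at row 3
Move 11: X drops in col 3, lands at row 1
Move 12: O drops in col 2, lands at row 3

Answer: .....
...X.
...X.
..OOO
..OXX
.OXOX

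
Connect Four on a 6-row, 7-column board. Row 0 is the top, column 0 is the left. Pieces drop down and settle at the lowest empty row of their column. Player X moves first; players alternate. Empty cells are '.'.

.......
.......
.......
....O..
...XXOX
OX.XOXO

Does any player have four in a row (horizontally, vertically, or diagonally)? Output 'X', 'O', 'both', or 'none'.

none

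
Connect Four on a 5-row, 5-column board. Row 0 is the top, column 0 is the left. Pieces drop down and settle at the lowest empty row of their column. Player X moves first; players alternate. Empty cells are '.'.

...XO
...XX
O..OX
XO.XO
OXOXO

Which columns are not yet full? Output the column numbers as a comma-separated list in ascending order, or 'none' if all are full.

Answer: 0,1,2

Derivation:
col 0: top cell = '.' → open
col 1: top cell = '.' → open
col 2: top cell = '.' → open
col 3: top cell = 'X' → FULL
col 4: top cell = 'O' → FULL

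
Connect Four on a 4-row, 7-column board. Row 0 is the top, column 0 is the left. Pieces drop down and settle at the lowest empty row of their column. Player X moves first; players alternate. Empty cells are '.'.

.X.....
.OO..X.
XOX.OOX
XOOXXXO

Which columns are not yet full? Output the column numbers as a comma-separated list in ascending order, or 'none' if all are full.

col 0: top cell = '.' → open
col 1: top cell = 'X' → FULL
col 2: top cell = '.' → open
col 3: top cell = '.' → open
col 4: top cell = '.' → open
col 5: top cell = '.' → open
col 6: top cell = '.' → open

Answer: 0,2,3,4,5,6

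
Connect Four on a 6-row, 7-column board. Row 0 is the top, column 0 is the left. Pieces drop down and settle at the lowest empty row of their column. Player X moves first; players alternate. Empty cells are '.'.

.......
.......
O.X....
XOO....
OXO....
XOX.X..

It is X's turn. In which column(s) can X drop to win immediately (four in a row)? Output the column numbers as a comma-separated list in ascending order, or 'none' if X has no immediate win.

col 0: drop X → no win
col 1: drop X → no win
col 2: drop X → no win
col 3: drop X → no win
col 4: drop X → no win
col 5: drop X → no win
col 6: drop X → no win

Answer: none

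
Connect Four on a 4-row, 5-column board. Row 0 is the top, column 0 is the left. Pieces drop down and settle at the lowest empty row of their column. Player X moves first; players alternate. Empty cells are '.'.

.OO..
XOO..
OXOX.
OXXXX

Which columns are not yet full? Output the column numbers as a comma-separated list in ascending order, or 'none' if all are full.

col 0: top cell = '.' → open
col 1: top cell = 'O' → FULL
col 2: top cell = 'O' → FULL
col 3: top cell = '.' → open
col 4: top cell = '.' → open

Answer: 0,3,4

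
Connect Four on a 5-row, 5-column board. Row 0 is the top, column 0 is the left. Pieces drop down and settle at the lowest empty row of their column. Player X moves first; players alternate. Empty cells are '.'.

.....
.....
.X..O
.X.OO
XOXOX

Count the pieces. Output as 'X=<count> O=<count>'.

X=5 O=5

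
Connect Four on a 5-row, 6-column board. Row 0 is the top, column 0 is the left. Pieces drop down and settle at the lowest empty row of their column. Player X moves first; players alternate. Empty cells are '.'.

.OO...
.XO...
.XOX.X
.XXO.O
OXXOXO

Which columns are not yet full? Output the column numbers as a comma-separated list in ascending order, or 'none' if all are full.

col 0: top cell = '.' → open
col 1: top cell = 'O' → FULL
col 2: top cell = 'O' → FULL
col 3: top cell = '.' → open
col 4: top cell = '.' → open
col 5: top cell = '.' → open

Answer: 0,3,4,5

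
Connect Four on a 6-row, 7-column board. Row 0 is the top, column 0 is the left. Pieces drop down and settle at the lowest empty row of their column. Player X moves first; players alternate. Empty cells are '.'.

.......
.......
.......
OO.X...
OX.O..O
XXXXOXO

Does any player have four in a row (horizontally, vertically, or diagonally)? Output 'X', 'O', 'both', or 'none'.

X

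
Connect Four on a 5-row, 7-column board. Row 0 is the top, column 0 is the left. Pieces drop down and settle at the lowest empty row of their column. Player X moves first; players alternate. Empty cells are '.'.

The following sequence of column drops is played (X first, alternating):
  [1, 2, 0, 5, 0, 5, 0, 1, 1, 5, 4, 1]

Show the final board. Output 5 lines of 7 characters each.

Answer: .......
.O.....
XX...O.
XO...O.
XXO.XO.

Derivation:
Move 1: X drops in col 1, lands at row 4
Move 2: O drops in col 2, lands at row 4
Move 3: X drops in col 0, lands at row 4
Move 4: O drops in col 5, lands at row 4
Move 5: X drops in col 0, lands at row 3
Move 6: O drops in col 5, lands at row 3
Move 7: X drops in col 0, lands at row 2
Move 8: O drops in col 1, lands at row 3
Move 9: X drops in col 1, lands at row 2
Move 10: O drops in col 5, lands at row 2
Move 11: X drops in col 4, lands at row 4
Move 12: O drops in col 1, lands at row 1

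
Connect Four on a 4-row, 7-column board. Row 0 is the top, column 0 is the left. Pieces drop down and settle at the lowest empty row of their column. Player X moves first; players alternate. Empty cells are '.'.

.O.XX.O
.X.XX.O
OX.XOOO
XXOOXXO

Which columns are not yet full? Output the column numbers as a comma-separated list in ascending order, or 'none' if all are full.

Answer: 0,2,5

Derivation:
col 0: top cell = '.' → open
col 1: top cell = 'O' → FULL
col 2: top cell = '.' → open
col 3: top cell = 'X' → FULL
col 4: top cell = 'X' → FULL
col 5: top cell = '.' → open
col 6: top cell = 'O' → FULL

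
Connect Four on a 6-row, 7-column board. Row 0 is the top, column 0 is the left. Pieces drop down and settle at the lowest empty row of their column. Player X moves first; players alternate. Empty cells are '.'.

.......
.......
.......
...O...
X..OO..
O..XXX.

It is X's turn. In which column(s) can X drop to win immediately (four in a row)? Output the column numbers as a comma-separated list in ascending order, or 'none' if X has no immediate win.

Answer: 2,6

Derivation:
col 0: drop X → no win
col 1: drop X → no win
col 2: drop X → WIN!
col 3: drop X → no win
col 4: drop X → no win
col 5: drop X → no win
col 6: drop X → WIN!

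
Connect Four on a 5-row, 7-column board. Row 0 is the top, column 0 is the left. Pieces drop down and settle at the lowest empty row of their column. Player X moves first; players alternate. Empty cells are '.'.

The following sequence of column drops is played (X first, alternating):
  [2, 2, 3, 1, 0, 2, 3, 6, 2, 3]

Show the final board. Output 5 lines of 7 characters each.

Move 1: X drops in col 2, lands at row 4
Move 2: O drops in col 2, lands at row 3
Move 3: X drops in col 3, lands at row 4
Move 4: O drops in col 1, lands at row 4
Move 5: X drops in col 0, lands at row 4
Move 6: O drops in col 2, lands at row 2
Move 7: X drops in col 3, lands at row 3
Move 8: O drops in col 6, lands at row 4
Move 9: X drops in col 2, lands at row 1
Move 10: O drops in col 3, lands at row 2

Answer: .......
..X....
..OO...
..OX...
XOXX..O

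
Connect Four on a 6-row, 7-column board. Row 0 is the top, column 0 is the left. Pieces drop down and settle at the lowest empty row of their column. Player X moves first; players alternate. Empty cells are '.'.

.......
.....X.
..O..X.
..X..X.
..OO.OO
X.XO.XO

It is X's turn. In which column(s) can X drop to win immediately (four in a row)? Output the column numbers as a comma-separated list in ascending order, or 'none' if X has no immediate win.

Answer: 5

Derivation:
col 0: drop X → no win
col 1: drop X → no win
col 2: drop X → no win
col 3: drop X → no win
col 4: drop X → no win
col 5: drop X → WIN!
col 6: drop X → no win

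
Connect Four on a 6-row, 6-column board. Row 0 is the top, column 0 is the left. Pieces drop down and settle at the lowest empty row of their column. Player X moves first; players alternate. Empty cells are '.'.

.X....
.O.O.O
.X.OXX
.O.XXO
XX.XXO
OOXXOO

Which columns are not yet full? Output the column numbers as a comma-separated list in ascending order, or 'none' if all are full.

col 0: top cell = '.' → open
col 1: top cell = 'X' → FULL
col 2: top cell = '.' → open
col 3: top cell = '.' → open
col 4: top cell = '.' → open
col 5: top cell = '.' → open

Answer: 0,2,3,4,5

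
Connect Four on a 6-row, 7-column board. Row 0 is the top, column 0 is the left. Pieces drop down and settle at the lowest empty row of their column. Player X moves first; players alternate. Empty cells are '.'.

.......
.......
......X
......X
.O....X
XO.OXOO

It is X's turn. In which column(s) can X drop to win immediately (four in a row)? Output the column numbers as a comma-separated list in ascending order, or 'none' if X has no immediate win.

Answer: 6

Derivation:
col 0: drop X → no win
col 1: drop X → no win
col 2: drop X → no win
col 3: drop X → no win
col 4: drop X → no win
col 5: drop X → no win
col 6: drop X → WIN!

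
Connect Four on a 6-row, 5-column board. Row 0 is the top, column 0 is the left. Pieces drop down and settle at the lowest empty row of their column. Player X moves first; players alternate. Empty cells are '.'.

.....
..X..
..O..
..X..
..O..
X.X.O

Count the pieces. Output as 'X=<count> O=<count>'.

X=4 O=3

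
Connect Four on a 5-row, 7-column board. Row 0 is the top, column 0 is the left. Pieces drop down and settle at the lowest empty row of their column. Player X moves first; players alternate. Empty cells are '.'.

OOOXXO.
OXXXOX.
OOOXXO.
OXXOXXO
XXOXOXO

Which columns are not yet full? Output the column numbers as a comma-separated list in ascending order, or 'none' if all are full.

col 0: top cell = 'O' → FULL
col 1: top cell = 'O' → FULL
col 2: top cell = 'O' → FULL
col 3: top cell = 'X' → FULL
col 4: top cell = 'X' → FULL
col 5: top cell = 'O' → FULL
col 6: top cell = '.' → open

Answer: 6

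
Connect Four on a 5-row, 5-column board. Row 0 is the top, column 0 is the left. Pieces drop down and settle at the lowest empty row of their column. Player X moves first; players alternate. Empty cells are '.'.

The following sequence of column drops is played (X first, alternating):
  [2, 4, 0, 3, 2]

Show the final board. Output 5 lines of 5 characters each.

Move 1: X drops in col 2, lands at row 4
Move 2: O drops in col 4, lands at row 4
Move 3: X drops in col 0, lands at row 4
Move 4: O drops in col 3, lands at row 4
Move 5: X drops in col 2, lands at row 3

Answer: .....
.....
.....
..X..
X.XOO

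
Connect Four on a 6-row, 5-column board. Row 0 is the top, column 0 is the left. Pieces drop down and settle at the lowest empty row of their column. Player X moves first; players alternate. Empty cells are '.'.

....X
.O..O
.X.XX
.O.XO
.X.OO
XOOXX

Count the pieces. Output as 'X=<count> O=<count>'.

X=9 O=8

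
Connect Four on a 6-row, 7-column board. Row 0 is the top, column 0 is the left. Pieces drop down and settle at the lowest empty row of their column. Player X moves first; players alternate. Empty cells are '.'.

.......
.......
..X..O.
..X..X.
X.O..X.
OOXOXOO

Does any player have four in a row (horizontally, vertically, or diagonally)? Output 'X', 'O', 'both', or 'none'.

none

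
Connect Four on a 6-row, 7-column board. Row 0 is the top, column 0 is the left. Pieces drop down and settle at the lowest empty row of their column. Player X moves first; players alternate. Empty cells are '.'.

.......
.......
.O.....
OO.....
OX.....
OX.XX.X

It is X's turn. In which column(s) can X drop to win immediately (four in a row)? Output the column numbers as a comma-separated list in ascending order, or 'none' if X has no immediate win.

col 0: drop X → no win
col 1: drop X → no win
col 2: drop X → WIN!
col 3: drop X → no win
col 4: drop X → no win
col 5: drop X → WIN!
col 6: drop X → no win

Answer: 2,5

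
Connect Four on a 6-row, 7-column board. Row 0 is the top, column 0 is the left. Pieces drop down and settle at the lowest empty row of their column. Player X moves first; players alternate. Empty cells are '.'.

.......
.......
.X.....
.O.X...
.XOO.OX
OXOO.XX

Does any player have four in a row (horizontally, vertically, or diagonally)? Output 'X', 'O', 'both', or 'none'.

none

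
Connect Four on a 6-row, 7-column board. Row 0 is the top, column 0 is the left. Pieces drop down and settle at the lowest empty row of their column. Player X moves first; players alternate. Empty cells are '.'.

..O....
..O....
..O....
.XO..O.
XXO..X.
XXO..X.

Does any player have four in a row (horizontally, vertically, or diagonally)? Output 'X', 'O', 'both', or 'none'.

O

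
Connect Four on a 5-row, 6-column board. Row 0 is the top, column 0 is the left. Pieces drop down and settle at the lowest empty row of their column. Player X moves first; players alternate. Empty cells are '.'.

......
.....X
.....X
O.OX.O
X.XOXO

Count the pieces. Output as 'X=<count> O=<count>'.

X=6 O=5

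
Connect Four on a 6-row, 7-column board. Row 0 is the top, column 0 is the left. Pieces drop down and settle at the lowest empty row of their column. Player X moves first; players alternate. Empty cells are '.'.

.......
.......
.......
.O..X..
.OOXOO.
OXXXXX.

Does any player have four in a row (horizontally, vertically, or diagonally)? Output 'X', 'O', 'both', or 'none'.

X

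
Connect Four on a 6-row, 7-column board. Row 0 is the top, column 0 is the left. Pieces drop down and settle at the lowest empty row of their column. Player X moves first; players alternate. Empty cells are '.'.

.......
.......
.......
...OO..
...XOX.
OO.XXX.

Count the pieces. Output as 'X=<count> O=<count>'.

X=5 O=5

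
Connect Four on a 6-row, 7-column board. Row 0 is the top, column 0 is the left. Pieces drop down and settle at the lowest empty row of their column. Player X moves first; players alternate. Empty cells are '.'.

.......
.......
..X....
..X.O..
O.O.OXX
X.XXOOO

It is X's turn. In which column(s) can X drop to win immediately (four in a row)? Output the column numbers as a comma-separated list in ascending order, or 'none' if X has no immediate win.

col 0: drop X → no win
col 1: drop X → WIN!
col 2: drop X → no win
col 3: drop X → no win
col 4: drop X → no win
col 5: drop X → no win
col 6: drop X → no win

Answer: 1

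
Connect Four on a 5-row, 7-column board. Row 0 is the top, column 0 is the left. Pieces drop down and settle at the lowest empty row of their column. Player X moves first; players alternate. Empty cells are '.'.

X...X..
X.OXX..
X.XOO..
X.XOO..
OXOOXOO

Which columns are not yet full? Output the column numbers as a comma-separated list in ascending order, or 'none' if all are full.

Answer: 1,2,3,5,6

Derivation:
col 0: top cell = 'X' → FULL
col 1: top cell = '.' → open
col 2: top cell = '.' → open
col 3: top cell = '.' → open
col 4: top cell = 'X' → FULL
col 5: top cell = '.' → open
col 6: top cell = '.' → open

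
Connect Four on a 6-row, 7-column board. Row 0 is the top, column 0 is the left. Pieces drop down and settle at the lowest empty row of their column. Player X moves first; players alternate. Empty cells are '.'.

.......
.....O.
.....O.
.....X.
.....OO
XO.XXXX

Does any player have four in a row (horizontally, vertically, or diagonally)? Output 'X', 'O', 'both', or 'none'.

X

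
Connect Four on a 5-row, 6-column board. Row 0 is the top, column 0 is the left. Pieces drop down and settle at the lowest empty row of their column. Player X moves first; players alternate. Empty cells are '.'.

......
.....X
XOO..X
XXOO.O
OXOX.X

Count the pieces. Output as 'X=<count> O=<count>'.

X=8 O=7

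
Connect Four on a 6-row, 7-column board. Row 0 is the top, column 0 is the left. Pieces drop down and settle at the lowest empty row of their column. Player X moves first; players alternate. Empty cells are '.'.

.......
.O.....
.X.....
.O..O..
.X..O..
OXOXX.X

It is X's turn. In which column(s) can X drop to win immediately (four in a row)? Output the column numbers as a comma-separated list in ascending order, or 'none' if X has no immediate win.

Answer: 5

Derivation:
col 0: drop X → no win
col 1: drop X → no win
col 2: drop X → no win
col 3: drop X → no win
col 4: drop X → no win
col 5: drop X → WIN!
col 6: drop X → no win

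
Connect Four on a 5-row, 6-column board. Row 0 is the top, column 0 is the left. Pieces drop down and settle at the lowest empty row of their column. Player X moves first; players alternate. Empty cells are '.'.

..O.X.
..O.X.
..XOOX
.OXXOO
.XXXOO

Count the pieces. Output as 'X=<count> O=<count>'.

X=9 O=9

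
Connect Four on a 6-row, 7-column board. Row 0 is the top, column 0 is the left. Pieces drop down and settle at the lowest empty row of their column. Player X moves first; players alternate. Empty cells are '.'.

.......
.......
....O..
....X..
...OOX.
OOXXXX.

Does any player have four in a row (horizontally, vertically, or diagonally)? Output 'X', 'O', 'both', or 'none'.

X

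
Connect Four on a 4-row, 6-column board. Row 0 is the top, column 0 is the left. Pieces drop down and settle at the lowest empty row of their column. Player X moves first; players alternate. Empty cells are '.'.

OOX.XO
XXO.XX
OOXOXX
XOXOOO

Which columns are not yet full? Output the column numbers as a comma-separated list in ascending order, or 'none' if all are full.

col 0: top cell = 'O' → FULL
col 1: top cell = 'O' → FULL
col 2: top cell = 'X' → FULL
col 3: top cell = '.' → open
col 4: top cell = 'X' → FULL
col 5: top cell = 'O' → FULL

Answer: 3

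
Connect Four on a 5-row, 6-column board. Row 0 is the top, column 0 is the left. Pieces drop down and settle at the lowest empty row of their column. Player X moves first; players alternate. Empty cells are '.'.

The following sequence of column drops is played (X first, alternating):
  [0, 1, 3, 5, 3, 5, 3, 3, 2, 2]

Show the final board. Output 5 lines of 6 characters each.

Answer: ......
...O..
...X..
..OX.O
XOXX.O

Derivation:
Move 1: X drops in col 0, lands at row 4
Move 2: O drops in col 1, lands at row 4
Move 3: X drops in col 3, lands at row 4
Move 4: O drops in col 5, lands at row 4
Move 5: X drops in col 3, lands at row 3
Move 6: O drops in col 5, lands at row 3
Move 7: X drops in col 3, lands at row 2
Move 8: O drops in col 3, lands at row 1
Move 9: X drops in col 2, lands at row 4
Move 10: O drops in col 2, lands at row 3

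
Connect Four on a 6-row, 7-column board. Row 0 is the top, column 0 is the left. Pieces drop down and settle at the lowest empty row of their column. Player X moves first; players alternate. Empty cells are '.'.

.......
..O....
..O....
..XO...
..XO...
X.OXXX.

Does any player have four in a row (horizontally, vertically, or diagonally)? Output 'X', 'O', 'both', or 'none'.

none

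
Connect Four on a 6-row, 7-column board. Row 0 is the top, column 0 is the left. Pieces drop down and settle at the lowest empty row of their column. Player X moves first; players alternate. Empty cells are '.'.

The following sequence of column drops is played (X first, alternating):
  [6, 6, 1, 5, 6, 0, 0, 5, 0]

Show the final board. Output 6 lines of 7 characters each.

Move 1: X drops in col 6, lands at row 5
Move 2: O drops in col 6, lands at row 4
Move 3: X drops in col 1, lands at row 5
Move 4: O drops in col 5, lands at row 5
Move 5: X drops in col 6, lands at row 3
Move 6: O drops in col 0, lands at row 5
Move 7: X drops in col 0, lands at row 4
Move 8: O drops in col 5, lands at row 4
Move 9: X drops in col 0, lands at row 3

Answer: .......
.......
.......
X.....X
X....OO
OX...OX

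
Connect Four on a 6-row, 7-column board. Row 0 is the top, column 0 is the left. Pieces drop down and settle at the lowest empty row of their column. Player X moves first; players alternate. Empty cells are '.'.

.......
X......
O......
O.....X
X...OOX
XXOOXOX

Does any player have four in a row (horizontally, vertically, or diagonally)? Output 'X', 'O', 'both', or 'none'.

none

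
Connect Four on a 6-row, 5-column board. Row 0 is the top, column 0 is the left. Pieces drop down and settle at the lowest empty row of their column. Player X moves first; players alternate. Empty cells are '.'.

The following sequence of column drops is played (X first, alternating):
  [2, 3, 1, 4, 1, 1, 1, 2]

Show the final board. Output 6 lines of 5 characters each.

Move 1: X drops in col 2, lands at row 5
Move 2: O drops in col 3, lands at row 5
Move 3: X drops in col 1, lands at row 5
Move 4: O drops in col 4, lands at row 5
Move 5: X drops in col 1, lands at row 4
Move 6: O drops in col 1, lands at row 3
Move 7: X drops in col 1, lands at row 2
Move 8: O drops in col 2, lands at row 4

Answer: .....
.....
.X...
.O...
.XO..
.XXOO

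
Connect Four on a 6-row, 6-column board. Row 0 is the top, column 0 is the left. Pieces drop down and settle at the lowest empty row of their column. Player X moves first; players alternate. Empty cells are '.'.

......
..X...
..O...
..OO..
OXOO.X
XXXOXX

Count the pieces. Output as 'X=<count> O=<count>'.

X=8 O=7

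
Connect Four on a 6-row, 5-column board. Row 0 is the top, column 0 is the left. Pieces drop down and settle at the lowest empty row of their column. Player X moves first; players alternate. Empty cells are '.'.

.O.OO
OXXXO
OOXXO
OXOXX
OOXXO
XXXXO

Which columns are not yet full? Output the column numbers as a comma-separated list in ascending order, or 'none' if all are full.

Answer: 0,2

Derivation:
col 0: top cell = '.' → open
col 1: top cell = 'O' → FULL
col 2: top cell = '.' → open
col 3: top cell = 'O' → FULL
col 4: top cell = 'O' → FULL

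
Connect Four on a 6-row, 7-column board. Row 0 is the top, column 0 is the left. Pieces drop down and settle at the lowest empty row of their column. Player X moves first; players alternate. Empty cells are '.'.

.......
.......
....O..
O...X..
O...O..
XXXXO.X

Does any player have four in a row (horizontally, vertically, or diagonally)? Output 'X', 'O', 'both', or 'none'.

X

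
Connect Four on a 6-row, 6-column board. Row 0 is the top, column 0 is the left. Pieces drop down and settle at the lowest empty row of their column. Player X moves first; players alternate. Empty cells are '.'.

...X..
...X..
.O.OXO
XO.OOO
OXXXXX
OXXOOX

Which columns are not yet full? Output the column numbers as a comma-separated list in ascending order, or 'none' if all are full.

Answer: 0,1,2,4,5

Derivation:
col 0: top cell = '.' → open
col 1: top cell = '.' → open
col 2: top cell = '.' → open
col 3: top cell = 'X' → FULL
col 4: top cell = '.' → open
col 5: top cell = '.' → open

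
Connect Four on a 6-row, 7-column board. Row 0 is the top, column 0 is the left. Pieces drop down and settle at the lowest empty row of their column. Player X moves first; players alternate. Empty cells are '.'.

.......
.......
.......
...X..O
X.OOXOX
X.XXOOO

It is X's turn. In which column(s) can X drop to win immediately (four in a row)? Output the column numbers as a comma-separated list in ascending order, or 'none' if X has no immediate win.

col 0: drop X → no win
col 1: drop X → WIN!
col 2: drop X → no win
col 3: drop X → no win
col 4: drop X → no win
col 5: drop X → no win
col 6: drop X → no win

Answer: 1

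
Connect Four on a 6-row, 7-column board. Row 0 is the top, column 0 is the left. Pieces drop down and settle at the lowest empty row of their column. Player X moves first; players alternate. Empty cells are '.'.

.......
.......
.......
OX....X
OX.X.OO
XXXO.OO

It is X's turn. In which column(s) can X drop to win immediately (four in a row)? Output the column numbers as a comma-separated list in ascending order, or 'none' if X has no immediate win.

Answer: 1

Derivation:
col 0: drop X → no win
col 1: drop X → WIN!
col 2: drop X → no win
col 3: drop X → no win
col 4: drop X → no win
col 5: drop X → no win
col 6: drop X → no win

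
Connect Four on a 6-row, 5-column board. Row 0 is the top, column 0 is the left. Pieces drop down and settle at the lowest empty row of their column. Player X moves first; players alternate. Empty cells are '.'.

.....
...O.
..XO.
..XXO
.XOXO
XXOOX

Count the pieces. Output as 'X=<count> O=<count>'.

X=8 O=7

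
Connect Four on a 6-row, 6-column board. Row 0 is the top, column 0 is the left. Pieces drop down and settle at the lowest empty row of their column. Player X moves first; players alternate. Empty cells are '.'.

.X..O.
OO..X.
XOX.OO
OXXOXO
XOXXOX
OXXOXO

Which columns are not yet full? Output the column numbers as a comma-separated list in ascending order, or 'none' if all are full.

col 0: top cell = '.' → open
col 1: top cell = 'X' → FULL
col 2: top cell = '.' → open
col 3: top cell = '.' → open
col 4: top cell = 'O' → FULL
col 5: top cell = '.' → open

Answer: 0,2,3,5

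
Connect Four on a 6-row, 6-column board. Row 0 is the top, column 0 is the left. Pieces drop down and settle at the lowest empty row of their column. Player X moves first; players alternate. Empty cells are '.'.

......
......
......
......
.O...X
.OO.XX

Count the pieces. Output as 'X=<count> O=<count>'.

X=3 O=3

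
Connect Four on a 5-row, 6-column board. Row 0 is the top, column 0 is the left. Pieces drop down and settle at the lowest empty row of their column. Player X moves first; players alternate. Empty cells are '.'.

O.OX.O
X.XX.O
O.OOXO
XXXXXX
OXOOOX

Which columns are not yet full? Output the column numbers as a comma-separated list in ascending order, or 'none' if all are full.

col 0: top cell = 'O' → FULL
col 1: top cell = '.' → open
col 2: top cell = 'O' → FULL
col 3: top cell = 'X' → FULL
col 4: top cell = '.' → open
col 5: top cell = 'O' → FULL

Answer: 1,4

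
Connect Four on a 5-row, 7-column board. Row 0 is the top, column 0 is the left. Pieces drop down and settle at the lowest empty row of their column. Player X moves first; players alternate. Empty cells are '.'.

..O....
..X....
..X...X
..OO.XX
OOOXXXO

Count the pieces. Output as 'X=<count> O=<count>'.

X=8 O=7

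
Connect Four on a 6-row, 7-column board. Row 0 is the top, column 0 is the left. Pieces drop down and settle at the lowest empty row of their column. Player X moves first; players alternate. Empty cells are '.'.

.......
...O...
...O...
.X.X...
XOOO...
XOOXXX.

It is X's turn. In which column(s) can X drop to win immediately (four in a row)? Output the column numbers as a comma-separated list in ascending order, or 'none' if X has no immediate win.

Answer: 6

Derivation:
col 0: drop X → no win
col 1: drop X → no win
col 2: drop X → no win
col 3: drop X → no win
col 4: drop X → no win
col 5: drop X → no win
col 6: drop X → WIN!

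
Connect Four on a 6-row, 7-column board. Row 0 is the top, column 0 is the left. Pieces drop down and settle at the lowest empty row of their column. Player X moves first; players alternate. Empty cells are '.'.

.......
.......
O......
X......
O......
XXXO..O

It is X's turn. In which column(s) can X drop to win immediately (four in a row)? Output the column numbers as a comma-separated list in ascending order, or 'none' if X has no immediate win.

Answer: none

Derivation:
col 0: drop X → no win
col 1: drop X → no win
col 2: drop X → no win
col 3: drop X → no win
col 4: drop X → no win
col 5: drop X → no win
col 6: drop X → no win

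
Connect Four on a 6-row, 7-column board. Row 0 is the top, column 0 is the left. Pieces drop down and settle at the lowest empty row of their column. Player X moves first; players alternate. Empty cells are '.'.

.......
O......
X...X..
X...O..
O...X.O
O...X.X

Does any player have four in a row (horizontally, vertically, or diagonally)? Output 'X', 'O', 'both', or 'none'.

none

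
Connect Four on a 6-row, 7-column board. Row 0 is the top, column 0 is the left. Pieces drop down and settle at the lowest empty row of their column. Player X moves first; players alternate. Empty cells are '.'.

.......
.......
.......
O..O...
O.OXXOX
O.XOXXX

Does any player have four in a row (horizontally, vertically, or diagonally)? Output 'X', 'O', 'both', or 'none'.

none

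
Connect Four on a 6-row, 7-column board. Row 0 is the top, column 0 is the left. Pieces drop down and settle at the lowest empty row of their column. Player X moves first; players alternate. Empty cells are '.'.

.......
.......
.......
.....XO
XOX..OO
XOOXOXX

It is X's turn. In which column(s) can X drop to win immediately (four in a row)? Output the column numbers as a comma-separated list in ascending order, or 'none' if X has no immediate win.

Answer: none

Derivation:
col 0: drop X → no win
col 1: drop X → no win
col 2: drop X → no win
col 3: drop X → no win
col 4: drop X → no win
col 5: drop X → no win
col 6: drop X → no win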